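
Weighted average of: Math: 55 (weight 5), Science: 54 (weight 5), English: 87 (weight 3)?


Numerator = 55×5 + 54×5 + 87×3
= 275 + 270 + 261
= 806
Total weight = 13
Weighted avg = 806/13
= 62.00

62.00


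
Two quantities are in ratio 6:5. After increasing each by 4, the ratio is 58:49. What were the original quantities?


Let A = 6k, B = 5k.
(6k + 4) / (5k + 4) = 58/49
Cross-multiply: 49(6k + 4) = 58(5k + 4)
294k + 196 = 290k + 232
294k - 290k = 232 - 196
4k = 36
k = 36/4 = 9
A = 6×9 = 54, B = 5×9 = 45
= A = 54, B = 45

A = 54, B = 45


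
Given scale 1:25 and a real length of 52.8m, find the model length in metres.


Model size = real / scale
= 52.8 / 25
= 2.1120 m

2.1120 m


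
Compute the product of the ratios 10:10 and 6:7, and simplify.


Compound ratio = (10×6) : (10×7)
= 60:70
GCD = 10
= 6:7

6:7


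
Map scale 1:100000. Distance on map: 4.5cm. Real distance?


Real distance = map distance × scale
= 4.5cm × 100000
= 450000 cm = 4500.0 m
= 4.500 km

4.500 km


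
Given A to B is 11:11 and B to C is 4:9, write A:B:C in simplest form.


Match B: multiply A:B by 4 → 44:44
Multiply B:C by 11 → 44:99
Combined: 44:44:99
GCD = 11
= 4:4:9

4:4:9


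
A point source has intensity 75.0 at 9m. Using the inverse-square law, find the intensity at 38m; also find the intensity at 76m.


I₁d₁² = I₂d₂²
I at 38m = 75.0 × (9/38)² = 75.0 × 81/1444 = 6075/1444 ≈ 4.2071
I at 76m = 75.0 × (9/76)² = 75.0 × 81/5776 = 6075/5776 ≈ 1.0518
= 4.2071 and 1.0518

4.2071 and 1.0518


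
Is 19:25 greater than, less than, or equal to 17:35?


19/25 = 0.7600
17/35 = 0.4857
0.7600 > 0.4857, so 19:25 is greater
= greater than

greater than


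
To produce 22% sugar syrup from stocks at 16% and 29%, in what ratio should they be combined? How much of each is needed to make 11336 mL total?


Let x parts of 16% mix with y parts of 29%.
16x + 29y = 22(x + y)
16x + 29y = 22x + 22y
x(16 - 22) = y(22 - 29)
x/y = (29 - 22)/(22 - 16) = 7/6
Simplify: 7:6
Total parts = 13; one part = 11336/13 = 872.00 mL
16% solution: 7×872.00 = 6104.00 mL
29% solution: 6×872.00 = 5232.00 mL
= ratio 7:6; 6104.00 mL and 5232.00 mL

ratio 7:6; 6104.00 mL and 5232.00 mL


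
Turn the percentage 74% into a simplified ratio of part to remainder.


74% means 74 parts out of 100; remainder = 26
Part : remainder = 74:26
GCD = 2
= 37:13

37:13


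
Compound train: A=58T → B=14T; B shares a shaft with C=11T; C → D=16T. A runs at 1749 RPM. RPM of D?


Stage 1: RPM_B = RPM_A × t_A/t_B = 1749 × 58/14 = 101442/14 ≈ 7245.86
B and C share a shaft → RPM_C = RPM_B
Stage 2: RPM_D = RPM_C × t_C/t_D = RPM_A × (t_A×t_C)/(t_B×t_D)
Overall ratio = (58×11)/(14×16) = 638/224
RPM_D = 1749 × 638/224 = 1115862/224
≈ 4981.53 RPM

4981.53 RPM


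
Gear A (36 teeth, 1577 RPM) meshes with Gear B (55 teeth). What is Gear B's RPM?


Gear ratio = 36:55 = 36:55
RPM_B = RPM_A × (teeth_A / teeth_B)
= 1577 × (36/55)
= 1032.2 RPM

1032.2 RPM


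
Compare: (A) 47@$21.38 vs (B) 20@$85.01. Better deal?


Deal A: $21.38/47 = $0.4549/unit
Deal B: $85.01/20 = $4.2505/unit
A is cheaper per unit
= Deal A

Deal A


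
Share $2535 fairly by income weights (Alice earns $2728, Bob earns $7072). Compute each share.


Total income = 2728 + 7072 = $9800
Alice: $2535 × 2728/9800 = $705.66
Bob: $2535 × 7072/9800 = $1829.34
= Alice: $705.66, Bob: $1829.34

Alice: $705.66, Bob: $1829.34


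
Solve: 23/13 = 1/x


Cross multiply: 23 × x = 13 × 1
23x = 13
x = 13 / 23
= 0.57

0.57


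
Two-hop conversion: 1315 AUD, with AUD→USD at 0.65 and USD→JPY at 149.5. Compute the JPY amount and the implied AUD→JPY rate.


Step 1: 1315 AUD × 0.65 = 854.75 USD
Step 2: 854.75 USD × 149.5 = 127785.13 JPY
Implied rate AUD→JPY = 0.65 × 149.5 = 97.1750
= 127785.13 JPY; implied rate 97.1750 JPY/AUD

127785.13 JPY; implied rate 97.1750 JPY/AUD


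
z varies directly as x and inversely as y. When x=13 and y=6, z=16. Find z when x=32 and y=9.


z = k·x/y
Solve for k using the known point: k = z·y/x = 16×6/13 = 96/13 ≈ 7.3846
Now evaluate at x=32, y=9:
z = k × 32 / 9 = (96 × 32) / (13 × 9) = 3072/117
≈ 26.2564

26.2564


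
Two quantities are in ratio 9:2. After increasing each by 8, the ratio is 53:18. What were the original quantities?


Let A = 9k, B = 2k.
(9k + 8) / (2k + 8) = 53/18
Cross-multiply: 18(9k + 8) = 53(2k + 8)
162k + 144 = 106k + 424
162k - 106k = 424 - 144
56k = 280
k = 280/56 = 5
A = 9×5 = 45, B = 2×5 = 10
= A = 45, B = 10

A = 45, B = 10


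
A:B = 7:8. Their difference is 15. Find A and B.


Let A = 7k, B = 8k.
8k - 7k = 15
1k = 15 → k = 15/1 = 15
A = 7×15 = 105, B = 8×15 = 120
= A = 105, B = 120

A = 105, B = 120


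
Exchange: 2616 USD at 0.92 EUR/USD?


Amount × rate = 2616 × 0.92
= 2406.72 EUR

2406.72 EUR


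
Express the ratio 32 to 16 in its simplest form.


GCD(32, 16) = 16
32/16 : 16/16
= 2:1

2:1


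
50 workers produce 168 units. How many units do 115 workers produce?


Direct proportion: y/x = constant
k = 168/50 = 3.3600
y₂ = k × 115 = 168 × 115 / 50 = 19320/50
= 386.40

386.40


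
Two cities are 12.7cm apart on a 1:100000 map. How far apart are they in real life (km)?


Real distance = map distance × scale
= 12.7cm × 100000
= 1270000 cm = 12700.0 m
= 12.700 km

12.700 km


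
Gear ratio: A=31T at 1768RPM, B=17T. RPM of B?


Gear ratio = 31:17 = 31:17
RPM_B = RPM_A × (teeth_A / teeth_B)
= 1768 × (31/17)
= 3224.0 RPM

3224.0 RPM


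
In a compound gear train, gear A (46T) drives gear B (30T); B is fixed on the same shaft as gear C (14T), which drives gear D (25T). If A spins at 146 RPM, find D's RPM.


Stage 1: RPM_B = RPM_A × t_A/t_B = 146 × 46/30 = 6716/30 ≈ 223.87
B and C share a shaft → RPM_C = RPM_B
Stage 2: RPM_D = RPM_C × t_C/t_D = RPM_A × (t_A×t_C)/(t_B×t_D)
Overall ratio = (46×14)/(30×25) = 644/750
RPM_D = 146 × 644/750 = 94024/750
≈ 125.37 RPM

125.37 RPM


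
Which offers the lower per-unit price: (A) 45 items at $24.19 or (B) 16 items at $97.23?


Deal A: $24.19/45 = $0.5376/unit
Deal B: $97.23/16 = $6.0769/unit
A is cheaper per unit
= Deal A

Deal A


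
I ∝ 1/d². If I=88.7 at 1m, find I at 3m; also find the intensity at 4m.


I₁d₁² = I₂d₂²
I at 3m = 88.7 × (1/3)² = 88.7 × 1/9 = 88.7/9 ≈ 9.8556
I at 4m = 88.7 × (1/4)² = 88.7 × 1/16 = 88.7/16 ≈ 5.5438
= 9.8556 and 5.5438

9.8556 and 5.5438


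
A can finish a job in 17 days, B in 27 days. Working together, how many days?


Rate of A = 1/17 per day
Rate of B = 1/27 per day
Combined rate = 1/17 + 1/27 = 44/459 ≈ 0.0959 per day
Days = 1 / combined rate = 459/44
≈ 10.43 days

10.43 days


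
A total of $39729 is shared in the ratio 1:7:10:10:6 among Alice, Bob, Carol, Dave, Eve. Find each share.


Total parts = 1 + 7 + 10 + 10 + 6 = 34
Alice: 39729 × 1/34 = 1168.50
Bob: 39729 × 7/34 = 8179.50
Carol: 39729 × 10/34 = 11685.00
Dave: 39729 × 10/34 = 11685.00
Eve: 39729 × 6/34 = 7011.00
= Alice: $1168.50, Bob: $8179.50, Carol: $11685.00, Dave: $11685.00, Eve: $7011.00

Alice: $1168.50, Bob: $8179.50, Carol: $11685.00, Dave: $11685.00, Eve: $7011.00


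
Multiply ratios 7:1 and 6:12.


Compound ratio = (7×6) : (1×12)
= 42:12
GCD = 6
= 7:2

7:2


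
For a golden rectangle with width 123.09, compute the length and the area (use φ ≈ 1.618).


φ = (1 + √5) / 2 ≈ 1.618
Length = width × φ = 123.09 × 1.618 = 199.15962
≈ 199.16
Area = width × length = 123.09 × 199.15962 = 24514.5576258 ≈ 24514.56
= Length: 199.16, Area: 24514.56

Length: 199.16, Area: 24514.56


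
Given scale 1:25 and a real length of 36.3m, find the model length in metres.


Model size = real / scale
= 36.3 / 25
= 1.4520 m

1.4520 m


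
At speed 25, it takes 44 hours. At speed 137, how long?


Inverse proportion: x × y = constant
k = 25 × 44 = 1100
y₂ = k / 137 = 1100 / 137
= 8.03

8.03


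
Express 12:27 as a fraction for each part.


Total parts = 12 + 27 = 39
First part: 12/39 = 4/13
Second part: 27/39 = 9/13
= 4/13 and 9/13

4/13 and 9/13


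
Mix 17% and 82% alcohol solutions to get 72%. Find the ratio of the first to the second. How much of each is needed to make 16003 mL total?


Let x parts of 17% mix with y parts of 82%.
17x + 82y = 72(x + y)
17x + 82y = 72x + 72y
x(17 - 72) = y(72 - 82)
x/y = (82 - 72)/(72 - 17) = 10/55
Simplify: 2:11
Total parts = 13; one part = 16003/13 = 1231.00 mL
17% solution: 2×1231.00 = 2462.00 mL
82% solution: 11×1231.00 = 13541.00 mL
= ratio 2:11; 2462.00 mL and 13541.00 mL

ratio 2:11; 2462.00 mL and 13541.00 mL


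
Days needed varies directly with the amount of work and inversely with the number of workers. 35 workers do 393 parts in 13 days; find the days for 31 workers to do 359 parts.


Days ∝ work / workers, so d₂ = d₁ × (m₁/m₂) × (w₂/w₁)
Workers factor (inverse): 35/31 ≈ 1.1290
Work factor (direct): 359/393 ≈ 0.9135
d₂ = 13 × 35/31 × 359/393 = (13 × 35 × 359) / (31 × 393) = 163345/12183
≈ 13.41 days

13.41 days


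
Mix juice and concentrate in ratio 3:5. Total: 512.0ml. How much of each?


Total parts = 3 + 5 = 8
juice: 512.0 × 3/8 = 192.0ml
concentrate: 512.0 × 5/8 = 320.0ml
= 192.0ml and 320.0ml

192.0ml and 320.0ml


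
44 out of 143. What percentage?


Percentage = (part / whole) × 100
= (44 / 143) × 100
≈ 30.77%

30.77%


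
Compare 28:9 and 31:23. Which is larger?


28/9 = 3.1111
31/23 = 1.3478
3.1111 > 1.3478, so 28:9 is greater
= 28:9

28:9


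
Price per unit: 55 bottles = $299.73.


Unit rate = total / quantity
= 299.73 / 55
= $5.45 per unit

$5.45 per unit


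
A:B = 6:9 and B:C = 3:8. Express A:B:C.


Match B: multiply A:B by 3 → 18:27
Multiply B:C by 9 → 27:72
Combined: 18:27:72
GCD = 9
= 2:3:8

2:3:8


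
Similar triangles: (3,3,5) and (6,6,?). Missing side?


Scale factor = 6/3 = 2
Missing side = 5 × 2
= 10.0

10.0


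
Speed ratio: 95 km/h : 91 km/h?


Ratio = 95:91
GCD = 1
Simplified = 95:91
Time ratio (same distance) = 91:95
Speed ratio = 95:91

95:91


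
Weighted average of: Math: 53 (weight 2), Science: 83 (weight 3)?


Numerator = 53×2 + 83×3
= 106 + 249
= 355
Total weight = 5
Weighted avg = 355/5
= 71.00

71.00


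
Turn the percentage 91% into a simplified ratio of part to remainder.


91% means 91 parts out of 100; remainder = 9
Part : remainder = 91:9
GCD = 1
= 91:9

91:9


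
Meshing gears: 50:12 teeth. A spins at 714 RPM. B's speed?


Gear ratio = 50:12 = 25:6
RPM_B = RPM_A × (teeth_A / teeth_B)
= 714 × (50/12)
= 2975.0 RPM

2975.0 RPM


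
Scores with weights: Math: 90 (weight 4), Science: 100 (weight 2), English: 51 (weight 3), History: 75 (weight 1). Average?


Numerator = 90×4 + 100×2 + 51×3 + 75×1
= 360 + 200 + 153 + 75
= 788
Total weight = 10
Weighted avg = 788/10
= 78.80

78.80


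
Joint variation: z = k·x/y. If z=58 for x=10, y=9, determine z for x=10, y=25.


z = k·x/y
Solve for k using the known point: k = z·y/x = 58×9/10 = 522/10 = 52.2000
Now evaluate at x=10, y=25:
z = k × 10 / 25 = (522 × 10) / (10 × 25) = 5220/250
= 20.8800

20.8800


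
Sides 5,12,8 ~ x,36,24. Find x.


Scale factor = 36/12 = 3
Missing side = 5 × 3
= 15.0

15.0


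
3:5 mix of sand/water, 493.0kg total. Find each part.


Total parts = 3 + 5 = 8
sand: 493.0 × 3/8 = 184.9kg
water: 493.0 × 5/8 = 308.1kg
= 184.9kg and 308.1kg

184.9kg and 308.1kg


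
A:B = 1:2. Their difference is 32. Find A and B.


Let A = 1k, B = 2k.
2k - 1k = 32
1k = 32 → k = 32/1 = 32
A = 1×32 = 32, B = 2×32 = 64
= A = 32, B = 64

A = 32, B = 64


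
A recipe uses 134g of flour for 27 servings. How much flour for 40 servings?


Direct proportion: y/x = constant
k = 134/27 ≈ 4.9630
y₂ = k × 40 = 134 × 40 / 27 = 5360/27
≈ 198.52

198.52


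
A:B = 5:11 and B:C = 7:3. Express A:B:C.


Match B: multiply A:B by 7 → 35:77
Multiply B:C by 11 → 77:33
Combined: 35:77:33
GCD = 1
= 35:77:33

35:77:33


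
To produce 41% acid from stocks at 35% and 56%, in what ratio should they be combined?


Let x parts of 35% mix with y parts of 56%.
35x + 56y = 41(x + y)
35x + 56y = 41x + 41y
x(35 - 41) = y(41 - 56)
x/y = (56 - 41)/(41 - 35) = 15/6
Simplify: 5:2
= 5:2

5:2


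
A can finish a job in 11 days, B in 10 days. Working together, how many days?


Rate of A = 1/11 per day
Rate of B = 1/10 per day
Combined rate = 1/11 + 1/10 = 21/110 ≈ 0.1909 per day
Days = 1 / combined rate = 110/21
≈ 5.24 days

5.24 days


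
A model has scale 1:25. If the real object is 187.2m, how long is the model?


Model size = real / scale
= 187.2 / 25
= 7.4880 m

7.4880 m


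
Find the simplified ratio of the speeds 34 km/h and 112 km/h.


Ratio = 34:112
GCD = 2
Simplified = 17:56
Time ratio (same distance) = 56:17
Speed ratio = 17:56

17:56


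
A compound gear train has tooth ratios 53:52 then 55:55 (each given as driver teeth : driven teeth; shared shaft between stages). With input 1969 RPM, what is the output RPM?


Stage 1: RPM_B = RPM_A × t_A/t_B = 1969 × 53/52 = 104357/52 ≈ 2006.87
B and C share a shaft → RPM_C = RPM_B
Stage 2: RPM_D = RPM_C × t_C/t_D = RPM_A × (t_A×t_C)/(t_B×t_D)
Overall ratio = (53×55)/(52×55) = 2915/2860
RPM_D = 1969 × 2915/2860 = 5739635/2860
≈ 2006.87 RPM

2006.87 RPM


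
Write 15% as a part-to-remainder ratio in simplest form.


15% means 15 parts out of 100; remainder = 85
Part : remainder = 15:85
GCD = 5
= 3:17

3:17


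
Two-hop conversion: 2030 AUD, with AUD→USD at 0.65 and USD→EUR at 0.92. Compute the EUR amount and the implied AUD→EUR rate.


Step 1: 2030 AUD × 0.65 = 1319.50 USD
Step 2: 1319.50 USD × 0.92 = 1213.94 EUR
Implied rate AUD→EUR = 0.65 × 0.92 = 0.5980
= 1213.94 EUR; implied rate 0.5980 EUR/AUD

1213.94 EUR; implied rate 0.5980 EUR/AUD


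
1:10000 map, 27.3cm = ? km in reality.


Real distance = map distance × scale
= 27.3cm × 10000
= 273000 cm = 2730.0 m
= 2.730 km

2.730 km


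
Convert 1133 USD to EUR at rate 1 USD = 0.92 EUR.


Amount × rate = 1133 × 0.92
= 1042.36 EUR

1042.36 EUR


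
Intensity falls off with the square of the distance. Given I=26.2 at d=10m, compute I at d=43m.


I₁d₁² = I₂d₂²
I₂ = I₁ × (d₁/d₂)²
= 26.2 × (10/43)²
= 26.2 × 100/1849
= 2620/1849
≈ 1.4170

1.4170


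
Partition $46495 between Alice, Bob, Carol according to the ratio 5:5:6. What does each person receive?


Total parts = 5 + 5 + 6 = 16
Alice: 46495 × 5/16 = 14529.69
Bob: 46495 × 5/16 = 14529.69
Carol: 46495 × 6/16 = 17435.63
= Alice: $14529.69, Bob: $14529.69, Carol: $17435.63

Alice: $14529.69, Bob: $14529.69, Carol: $17435.63


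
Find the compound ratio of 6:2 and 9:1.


Compound ratio = (6×9) : (2×1)
= 54:2
GCD = 2
= 27:1

27:1


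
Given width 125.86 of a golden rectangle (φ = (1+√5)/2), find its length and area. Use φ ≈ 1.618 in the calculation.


φ = (1 + √5) / 2 ≈ 1.618
Length = width × φ = 125.86 × 1.618 = 203.64148
≈ 203.64
Area = width × length = 125.86 × 203.64148 = 25630.3166728 ≈ 25630.32
= Length: 203.64, Area: 25630.32

Length: 203.64, Area: 25630.32


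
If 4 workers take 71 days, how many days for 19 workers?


Inverse proportion: x × y = constant
k = 4 × 71 = 284
y₂ = k / 19 = 284 / 19
= 14.95

14.95


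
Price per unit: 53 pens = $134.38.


Unit rate = total / quantity
= 134.38 / 53
= $2.54 per unit

$2.54 per unit


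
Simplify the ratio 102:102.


GCD(102, 102) = 102
102/102 : 102/102
= 1:1

1:1


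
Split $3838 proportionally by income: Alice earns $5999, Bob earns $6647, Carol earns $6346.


Total income = 5999 + 6647 + 6346 = $18992
Alice: $3838 × 5999/18992 = $1212.31
Bob: $3838 × 6647/18992 = $1343.26
Carol: $3838 × 6346/18992 = $1282.43
= Alice: $1212.31, Bob: $1343.26, Carol: $1282.43

Alice: $1212.31, Bob: $1343.26, Carol: $1282.43


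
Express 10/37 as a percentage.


Percentage = (part / whole) × 100
= (10 / 37) × 100
≈ 27.03%

27.03%


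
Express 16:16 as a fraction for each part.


Total parts = 16 + 16 = 32
First part: 16/32 = 1/2
Second part: 16/32 = 1/2
= 1/2 and 1/2

1/2 and 1/2


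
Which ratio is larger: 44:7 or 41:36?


44/7 = 6.2857
41/36 = 1.1389
6.2857 > 1.1389, so 44:7 is greater
= 44:7

44:7


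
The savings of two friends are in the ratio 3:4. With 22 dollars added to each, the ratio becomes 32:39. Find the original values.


Let A = 3k, B = 4k.
(3k + 22) / (4k + 22) = 32/39
Cross-multiply: 39(3k + 22) = 32(4k + 22)
117k + 858 = 128k + 704
117k - 128k = 704 - 858
-11k = -154
k = -154/-11 = 14
A = 3×14 = 42, B = 4×14 = 56
= A = 42, B = 56

A = 42, B = 56


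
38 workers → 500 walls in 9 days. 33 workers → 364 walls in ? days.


Days ∝ work / workers, so d₂ = d₁ × (m₁/m₂) × (w₂/w₁)
Workers factor (inverse): 38/33 ≈ 1.1515
Work factor (direct): 364/500 = 0.7280
d₂ = 9 × 38/33 × 364/500 = (9 × 38 × 364) / (33 × 500) = 124488/16500
≈ 7.54 days

7.54 days


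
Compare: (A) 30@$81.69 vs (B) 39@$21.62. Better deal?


Deal A: $81.69/30 = $2.7230/unit
Deal B: $21.62/39 = $0.5544/unit
B is cheaper per unit
= Deal B

Deal B


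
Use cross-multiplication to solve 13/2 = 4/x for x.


Cross multiply: 13 × x = 2 × 4
13x = 8
x = 8 / 13
= 0.62

0.62


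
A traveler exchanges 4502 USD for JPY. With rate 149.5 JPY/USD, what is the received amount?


Amount × rate = 4502 × 149.5
= 673049.00 JPY

673049.00 JPY


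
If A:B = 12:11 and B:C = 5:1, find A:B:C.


Match B: multiply A:B by 5 → 60:55
Multiply B:C by 11 → 55:11
Combined: 60:55:11
GCD = 1
= 60:55:11

60:55:11


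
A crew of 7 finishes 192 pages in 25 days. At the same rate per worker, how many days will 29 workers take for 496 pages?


Days ∝ work / workers, so d₂ = d₁ × (m₁/m₂) × (w₂/w₁)
Workers factor (inverse): 7/29 ≈ 0.2414
Work factor (direct): 496/192 ≈ 2.5833
d₂ = 25 × 7/29 × 496/192 = (25 × 7 × 496) / (29 × 192) = 86800/5568
≈ 15.59 days

15.59 days


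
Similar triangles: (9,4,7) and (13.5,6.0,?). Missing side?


Scale factor = 13.5/9 = 1.5
Missing side = 7 × 1.5
= 10.5

10.5


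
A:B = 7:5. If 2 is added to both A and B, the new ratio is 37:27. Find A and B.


Let A = 7k, B = 5k.
(7k + 2) / (5k + 2) = 37/27
Cross-multiply: 27(7k + 2) = 37(5k + 2)
189k + 54 = 185k + 74
189k - 185k = 74 - 54
4k = 20
k = 20/4 = 5
A = 7×5 = 35, B = 5×5 = 25
= A = 35, B = 25

A = 35, B = 25


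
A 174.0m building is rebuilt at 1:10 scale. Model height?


Model size = real / scale
= 174.0 / 10
= 17.4000 m

17.4000 m


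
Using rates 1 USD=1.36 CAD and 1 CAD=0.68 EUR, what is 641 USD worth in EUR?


Step 1: 641 USD × 1.36 = 871.76 CAD
Step 2: 871.76 CAD × 0.68 = 592.80 EUR
Implied rate USD→EUR = 1.36 × 0.68 = 0.9248
= 592.80 EUR

592.80 EUR


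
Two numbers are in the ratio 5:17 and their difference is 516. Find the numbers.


Let A = 5k, B = 17k.
17k - 5k = 516
12k = 516 → k = 516/12 = 43
A = 5×43 = 215, B = 17×43 = 731
= A = 215, B = 731

A = 215, B = 731


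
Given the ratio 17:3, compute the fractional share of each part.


Total parts = 17 + 3 = 20
First part: 17/20 = 17/20
Second part: 3/20 = 3/20
= 17/20 and 3/20

17/20 and 3/20


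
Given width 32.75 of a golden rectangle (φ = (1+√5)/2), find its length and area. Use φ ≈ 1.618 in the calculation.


φ = (1 + √5) / 2 ≈ 1.618
Length = width × φ = 32.75 × 1.618 = 52.9895
≈ 52.99
Area = width × length = 32.75 × 52.9895 = 1735.406125 ≈ 1735.41
= Length: 52.99, Area: 1735.41

Length: 52.99, Area: 1735.41


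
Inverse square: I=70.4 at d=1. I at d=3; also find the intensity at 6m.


I₁d₁² = I₂d₂²
I at 3m = 70.4 × (1/3)² = 70.4 × 1/9 = 70.4/9 ≈ 7.8222
I at 6m = 70.4 × (1/6)² = 70.4 × 1/36 = 70.4/36 ≈ 1.9556
= 7.8222 and 1.9556

7.8222 and 1.9556


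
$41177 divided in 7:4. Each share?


Total parts = 7 + 4 = 11
Part 1: 41177 × 7/11 = 26203.55
Part 2: 41177 × 4/11 = 14973.45
= Part 1: $26203.55, Part 2: $14973.45

Part 1: $26203.55, Part 2: $14973.45


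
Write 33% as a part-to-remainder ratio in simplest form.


33% means 33 parts out of 100; remainder = 67
Part : remainder = 33:67
GCD = 1
= 33:67

33:67


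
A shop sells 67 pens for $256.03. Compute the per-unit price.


Unit rate = total / quantity
= 256.03 / 67
= $3.82 per unit

$3.82 per unit


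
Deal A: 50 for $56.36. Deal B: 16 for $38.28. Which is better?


Deal A: $56.36/50 = $1.1272/unit
Deal B: $38.28/16 = $2.3925/unit
A is cheaper per unit
= Deal A

Deal A


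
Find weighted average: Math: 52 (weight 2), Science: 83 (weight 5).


Numerator = 52×2 + 83×5
= 104 + 415
= 519
Total weight = 7
Weighted avg = 519/7
= 74.14

74.14


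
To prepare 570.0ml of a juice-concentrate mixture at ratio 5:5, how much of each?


Total parts = 5 + 5 = 10
juice: 570.0 × 5/10 = 285.0ml
concentrate: 570.0 × 5/10 = 285.0ml
= 285.0ml and 285.0ml

285.0ml and 285.0ml


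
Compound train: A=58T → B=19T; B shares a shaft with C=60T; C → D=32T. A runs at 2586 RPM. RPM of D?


Stage 1: RPM_B = RPM_A × t_A/t_B = 2586 × 58/19 = 149988/19 ≈ 7894.11
B and C share a shaft → RPM_C = RPM_B
Stage 2: RPM_D = RPM_C × t_C/t_D = RPM_A × (t_A×t_C)/(t_B×t_D)
Overall ratio = (58×60)/(19×32) = 3480/608
RPM_D = 2586 × 3480/608 = 8999280/608
≈ 14801.45 RPM

14801.45 RPM


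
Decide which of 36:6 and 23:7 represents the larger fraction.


36/6 = 6.0000
23/7 = 3.2857
6.0000 > 3.2857, so 36:6 is greater
= 36:6

36:6


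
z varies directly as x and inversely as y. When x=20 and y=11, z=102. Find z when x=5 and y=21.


z = k·x/y
Solve for k using the known point: k = z·y/x = 102×11/20 = 1122/20 = 56.1000
Now evaluate at x=5, y=21:
z = k × 5 / 21 = (1122 × 5) / (20 × 21) = 5610/420
≈ 13.3571

13.3571


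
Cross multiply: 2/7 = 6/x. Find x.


Cross multiply: 2 × x = 7 × 6
2x = 42
x = 42 / 2
= 21.00

21.00


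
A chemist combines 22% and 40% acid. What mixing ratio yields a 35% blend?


Let x parts of 22% mix with y parts of 40%.
22x + 40y = 35(x + y)
22x + 40y = 35x + 35y
x(22 - 35) = y(35 - 40)
x/y = (40 - 35)/(35 - 22) = 5/13
Simplify: 5:13
= 5:13

5:13


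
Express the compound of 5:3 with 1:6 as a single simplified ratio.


Compound ratio = (5×1) : (3×6)
= 5:18
GCD = 1
= 5:18

5:18


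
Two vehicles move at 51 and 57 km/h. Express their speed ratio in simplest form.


Ratio = 51:57
GCD = 3
Simplified = 17:19
Time ratio (same distance) = 19:17
Speed ratio = 17:19

17:19


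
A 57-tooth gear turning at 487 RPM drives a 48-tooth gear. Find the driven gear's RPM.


Gear ratio = 57:48 = 19:16
RPM_B = RPM_A × (teeth_A / teeth_B)
= 487 × (57/48)
= 578.3 RPM

578.3 RPM


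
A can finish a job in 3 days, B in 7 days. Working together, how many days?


Rate of A = 1/3 per day
Rate of B = 1/7 per day
Combined rate = 1/3 + 1/7 = 10/21 ≈ 0.4762 per day
Days = 1 / combined rate = 21/10
= 2.10 days

2.10 days


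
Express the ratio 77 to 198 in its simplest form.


GCD(77, 198) = 11
77/11 : 198/11
= 7:18

7:18


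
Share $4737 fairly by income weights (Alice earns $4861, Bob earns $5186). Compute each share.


Total income = 4861 + 5186 = $10047
Alice: $4737 × 4861/10047 = $2291.88
Bob: $4737 × 5186/10047 = $2445.12
= Alice: $2291.88, Bob: $2445.12

Alice: $2291.88, Bob: $2445.12


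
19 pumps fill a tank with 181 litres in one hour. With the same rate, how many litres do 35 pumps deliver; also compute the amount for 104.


Direct proportion: y/x = constant
k = 181/19 ≈ 9.5263
y at x=35: k × 35 = 181 × 35 / 19 = 6335/19 ≈ 333.42
y at x=104: k × 104 = 181 × 104 / 19 = 18824/19 ≈ 990.74
= 333.42 and 990.74

333.42 and 990.74


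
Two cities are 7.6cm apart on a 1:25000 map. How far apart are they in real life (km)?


Real distance = map distance × scale
= 7.6cm × 25000
= 190000 cm = 1900.0 m
= 1.900 km

1.900 km


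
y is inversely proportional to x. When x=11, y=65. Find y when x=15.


Inverse proportion: x × y = constant
k = 11 × 65 = 715
y₂ = k / 15 = 715 / 15
= 47.67

47.67


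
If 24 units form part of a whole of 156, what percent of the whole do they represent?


Percentage = (part / whole) × 100
= (24 / 156) × 100
≈ 15.38%

15.38%


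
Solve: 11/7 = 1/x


Cross multiply: 11 × x = 7 × 1
11x = 7
x = 7 / 11
= 0.64

0.64


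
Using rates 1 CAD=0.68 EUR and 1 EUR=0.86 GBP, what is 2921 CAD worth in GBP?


Step 1: 2921 CAD × 0.68 = 1986.28 EUR
Step 2: 1986.28 EUR × 0.86 = 1708.20 GBP
Implied rate CAD→GBP = 0.68 × 0.86 = 0.5848
= 1708.20 GBP

1708.20 GBP


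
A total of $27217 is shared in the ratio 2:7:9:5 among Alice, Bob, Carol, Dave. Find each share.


Total parts = 2 + 7 + 9 + 5 = 23
Alice: 27217 × 2/23 = 2366.70
Bob: 27217 × 7/23 = 8283.43
Carol: 27217 × 9/23 = 10650.13
Dave: 27217 × 5/23 = 5916.74
= Alice: $2366.70, Bob: $8283.43, Carol: $10650.13, Dave: $5916.74

Alice: $2366.70, Bob: $8283.43, Carol: $10650.13, Dave: $5916.74


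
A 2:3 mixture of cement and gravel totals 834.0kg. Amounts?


Total parts = 2 + 3 = 5
cement: 834.0 × 2/5 = 333.6kg
gravel: 834.0 × 3/5 = 500.4kg
= 333.6kg and 500.4kg

333.6kg and 500.4kg


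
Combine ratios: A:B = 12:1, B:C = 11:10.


Match B: multiply A:B by 11 → 132:11
Multiply B:C by 1 → 11:10
Combined: 132:11:10
GCD = 1
= 132:11:10

132:11:10


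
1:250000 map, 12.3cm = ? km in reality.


Real distance = map distance × scale
= 12.3cm × 250000
= 3075000 cm = 30750.0 m
= 30.750 km

30.750 km


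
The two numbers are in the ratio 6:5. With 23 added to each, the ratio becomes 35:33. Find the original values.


Let A = 6k, B = 5k.
(6k + 23) / (5k + 23) = 35/33
Cross-multiply: 33(6k + 23) = 35(5k + 23)
198k + 759 = 175k + 805
198k - 175k = 805 - 759
23k = 46
k = 46/23 = 2
A = 6×2 = 12, B = 5×2 = 10
= A = 12, B = 10

A = 12, B = 10


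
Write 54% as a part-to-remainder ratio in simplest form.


54% means 54 parts out of 100; remainder = 46
Part : remainder = 54:46
GCD = 2
= 27:23

27:23


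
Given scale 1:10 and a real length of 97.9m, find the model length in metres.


Model size = real / scale
= 97.9 / 10
= 9.7900 m

9.7900 m


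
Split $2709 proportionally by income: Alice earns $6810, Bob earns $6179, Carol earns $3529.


Total income = 6810 + 6179 + 3529 = $16518
Alice: $2709 × 6810/16518 = $1116.86
Bob: $2709 × 6179/16518 = $1013.37
Carol: $2709 × 3529/16518 = $578.77
= Alice: $1116.86, Bob: $1013.37, Carol: $578.77

Alice: $1116.86, Bob: $1013.37, Carol: $578.77


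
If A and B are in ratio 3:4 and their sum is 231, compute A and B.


Let A = 3k, B = 4k.
3k + 4k = 231
7k = 231 → k = 231/7 = 33
A = 3×33 = 99, B = 4×33 = 132
= A = 99, B = 132

A = 99, B = 132


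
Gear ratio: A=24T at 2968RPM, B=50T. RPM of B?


Gear ratio = 24:50 = 12:25
RPM_B = RPM_A × (teeth_A / teeth_B)
= 2968 × (24/50)
= 1424.6 RPM

1424.6 RPM


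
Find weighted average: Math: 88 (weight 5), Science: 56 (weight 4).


Numerator = 88×5 + 56×4
= 440 + 224
= 664
Total weight = 9
Weighted avg = 664/9
= 73.78

73.78


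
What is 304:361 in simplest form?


GCD(304, 361) = 19
304/19 : 361/19
= 16:19

16:19


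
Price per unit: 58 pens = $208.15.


Unit rate = total / quantity
= 208.15 / 58
= $3.59 per unit

$3.59 per unit


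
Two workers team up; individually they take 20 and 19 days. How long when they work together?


Rate of A = 1/20 per day
Rate of B = 1/19 per day
Combined rate = 1/20 + 1/19 = 39/380 ≈ 0.1026 per day
Days = 1 / combined rate = 380/39
≈ 9.74 days

9.74 days


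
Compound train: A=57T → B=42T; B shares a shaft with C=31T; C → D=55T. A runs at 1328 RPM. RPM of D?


Stage 1: RPM_B = RPM_A × t_A/t_B = 1328 × 57/42 = 75696/42 ≈ 1802.29
B and C share a shaft → RPM_C = RPM_B
Stage 2: RPM_D = RPM_C × t_C/t_D = RPM_A × (t_A×t_C)/(t_B×t_D)
Overall ratio = (57×31)/(42×55) = 1767/2310
RPM_D = 1328 × 1767/2310 = 2346576/2310
≈ 1015.83 RPM

1015.83 RPM


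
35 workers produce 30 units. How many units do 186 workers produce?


Direct proportion: y/x = constant
k = 30/35 ≈ 0.8571
y₂ = k × 186 = 30 × 186 / 35 = 5580/35
≈ 159.43

159.43


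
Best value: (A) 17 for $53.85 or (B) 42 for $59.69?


Deal A: $53.85/17 = $3.1676/unit
Deal B: $59.69/42 = $1.4212/unit
B is cheaper per unit
= Deal B

Deal B


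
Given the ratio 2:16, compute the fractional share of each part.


Total parts = 2 + 16 = 18
First part: 2/18 = 1/9
Second part: 16/18 = 8/9
= 1/9 and 8/9

1/9 and 8/9


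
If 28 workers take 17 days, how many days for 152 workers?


Inverse proportion: x × y = constant
k = 28 × 17 = 476
y₂ = k / 152 = 476 / 152
= 3.13

3.13


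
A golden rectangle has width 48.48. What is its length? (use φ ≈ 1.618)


φ = (1 + √5) / 2 ≈ 1.618
Length = width × φ = 48.48 × 1.618 = 78.44064
≈ 78.44

78.44


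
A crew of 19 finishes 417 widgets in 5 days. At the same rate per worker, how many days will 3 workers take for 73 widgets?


Days ∝ work / workers, so d₂ = d₁ × (m₁/m₂) × (w₂/w₁)
Workers factor (inverse): 19/3 ≈ 6.3333
Work factor (direct): 73/417 ≈ 0.1751
d₂ = 5 × 19/3 × 73/417 = (5 × 19 × 73) / (3 × 417) = 6935/1251
≈ 5.54 days

5.54 days


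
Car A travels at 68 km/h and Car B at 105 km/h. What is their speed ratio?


Ratio = 68:105
GCD = 1
Simplified = 68:105
Time ratio (same distance) = 105:68
Speed ratio = 68:105

68:105


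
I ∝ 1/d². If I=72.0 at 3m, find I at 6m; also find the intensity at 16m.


I₁d₁² = I₂d₂²
I at 6m = 72.0 × (3/6)² = 72.0 × 9/36 = 648/36 = 18.0000
I at 16m = 72.0 × (3/16)² = 72.0 × 9/256 = 648/256 ≈ 2.5313
= 18.0000 and 2.5313

18.0000 and 2.5313


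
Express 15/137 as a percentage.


Percentage = (part / whole) × 100
= (15 / 137) × 100
≈ 10.95%

10.95%


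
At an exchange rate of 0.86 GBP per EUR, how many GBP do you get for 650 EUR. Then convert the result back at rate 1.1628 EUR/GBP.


Amount × rate = 650 × 0.86 = 559.00 GBP
Round-trip: 559.00 × 1.1628 = 650.01 EUR
= 559.00 GBP, then 650.01 EUR

559.00 GBP, then 650.01 EUR


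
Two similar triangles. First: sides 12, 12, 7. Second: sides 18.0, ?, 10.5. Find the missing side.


Scale factor = 18.0/12 = 1.5
Missing side = 12 × 1.5
= 18.0

18.0


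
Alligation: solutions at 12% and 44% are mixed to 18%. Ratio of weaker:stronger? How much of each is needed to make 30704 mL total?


Let x parts of 12% mix with y parts of 44%.
12x + 44y = 18(x + y)
12x + 44y = 18x + 18y
x(12 - 18) = y(18 - 44)
x/y = (44 - 18)/(18 - 12) = 26/6
Simplify: 13:3
Total parts = 16; one part = 30704/16 = 1919.00 mL
12% solution: 13×1919.00 = 24947.00 mL
44% solution: 3×1919.00 = 5757.00 mL
= ratio 13:3; 24947.00 mL and 5757.00 mL

ratio 13:3; 24947.00 mL and 5757.00 mL


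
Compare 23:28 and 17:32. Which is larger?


23/28 = 0.8214
17/32 = 0.5312
0.8214 > 0.5312, so 23:28 is greater
= 23:28

23:28


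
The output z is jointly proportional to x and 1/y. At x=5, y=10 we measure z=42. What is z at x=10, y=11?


z = k·x/y
Solve for k using the known point: k = z·y/x = 42×10/5 = 420/5 = 84.0000
Now evaluate at x=10, y=11:
z = k × 10 / 11 = (420 × 10) / (5 × 11) = 4200/55
≈ 76.3636

76.3636


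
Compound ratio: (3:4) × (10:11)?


Compound ratio = (3×10) : (4×11)
= 30:44
GCD = 2
= 15:22

15:22


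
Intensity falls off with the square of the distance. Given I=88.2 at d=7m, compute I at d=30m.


I₁d₁² = I₂d₂²
I₂ = I₁ × (d₁/d₂)²
= 88.2 × (7/30)²
= 88.2 × 49/900
= 4321.8/900
= 4.8020

4.8020


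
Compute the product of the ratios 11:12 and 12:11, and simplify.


Compound ratio = (11×12) : (12×11)
= 132:132
GCD = 132
= 1:1

1:1


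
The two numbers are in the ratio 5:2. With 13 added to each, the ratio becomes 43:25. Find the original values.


Let A = 5k, B = 2k.
(5k + 13) / (2k + 13) = 43/25
Cross-multiply: 25(5k + 13) = 43(2k + 13)
125k + 325 = 86k + 559
125k - 86k = 559 - 325
39k = 234
k = 234/39 = 6
A = 5×6 = 30, B = 2×6 = 12
= A = 30, B = 12

A = 30, B = 12


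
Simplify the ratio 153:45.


GCD(153, 45) = 9
153/9 : 45/9
= 17:5

17:5


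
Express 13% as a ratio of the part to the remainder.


13% means 13 parts out of 100; remainder = 87
Part : remainder = 13:87
GCD = 1
= 13:87

13:87


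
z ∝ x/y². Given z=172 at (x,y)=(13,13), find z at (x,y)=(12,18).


z = k·x/y²
Solve for k using the known point: k = z·y²/x = 172×169/13 = 29068/13 = 2236.0000
Now evaluate at x=12, y=18:
z = k × 12 / 324 = (29068 × 12) / (13 × 324) = 348816/4212
≈ 82.8148

82.8148


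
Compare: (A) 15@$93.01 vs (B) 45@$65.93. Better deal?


Deal A: $93.01/15 = $6.2007/unit
Deal B: $65.93/45 = $1.4651/unit
B is cheaper per unit
= Deal B

Deal B


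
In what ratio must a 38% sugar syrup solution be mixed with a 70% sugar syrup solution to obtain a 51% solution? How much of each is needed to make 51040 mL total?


Let x parts of 38% mix with y parts of 70%.
38x + 70y = 51(x + y)
38x + 70y = 51x + 51y
x(38 - 51) = y(51 - 70)
x/y = (70 - 51)/(51 - 38) = 19/13
Simplify: 19:13
Total parts = 32; one part = 51040/32 = 1595.00 mL
38% solution: 19×1595.00 = 30305.00 mL
70% solution: 13×1595.00 = 20735.00 mL
= ratio 19:13; 30305.00 mL and 20735.00 mL

ratio 19:13; 30305.00 mL and 20735.00 mL


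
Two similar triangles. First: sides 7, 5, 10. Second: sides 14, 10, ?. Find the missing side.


Scale factor = 14/7 = 2
Missing side = 10 × 2
= 20.0

20.0


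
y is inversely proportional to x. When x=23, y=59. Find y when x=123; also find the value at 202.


Inverse proportion: x × y = constant
k = 23 × 59 = 1357
At x=123: k/123 = 11.03
At x=202: k/202 = 6.72
= 11.03 and 6.72

11.03 and 6.72


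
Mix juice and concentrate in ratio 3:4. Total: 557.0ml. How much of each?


Total parts = 3 + 4 = 7
juice: 557.0 × 3/7 = 238.7ml
concentrate: 557.0 × 4/7 = 318.3ml
= 238.7ml and 318.3ml

238.7ml and 318.3ml


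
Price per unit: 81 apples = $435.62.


Unit rate = total / quantity
= 435.62 / 81
= $5.38 per unit

$5.38 per unit


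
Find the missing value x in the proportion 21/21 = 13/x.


Cross multiply: 21 × x = 21 × 13
21x = 273
x = 273 / 21
= 13.00

13.00


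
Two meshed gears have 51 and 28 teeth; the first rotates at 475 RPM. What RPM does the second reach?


Gear ratio = 51:28 = 51:28
RPM_B = RPM_A × (teeth_A / teeth_B)
= 475 × (51/28)
= 865.2 RPM

865.2 RPM


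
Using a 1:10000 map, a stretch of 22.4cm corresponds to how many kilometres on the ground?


Real distance = map distance × scale
= 22.4cm × 10000
= 224000 cm = 2240.0 m
= 2.240 km

2.240 km


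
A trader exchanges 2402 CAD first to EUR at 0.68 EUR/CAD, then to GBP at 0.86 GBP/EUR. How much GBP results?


Step 1: 2402 CAD × 0.68 = 1633.36 EUR
Step 2: 1633.36 EUR × 0.86 = 1404.69 GBP
Implied rate CAD→GBP = 0.68 × 0.86 = 0.5848
= 1404.69 GBP

1404.69 GBP


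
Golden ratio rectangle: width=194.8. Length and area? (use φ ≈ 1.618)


φ = (1 + √5) / 2 ≈ 1.618
Length = width × φ = 194.8 × 1.618 = 315.1864
≈ 315.19
Area = width × length = 194.8 × 315.1864 = 61398.31072 ≈ 61398.31
= Length: 315.19, Area: 61398.31

Length: 315.19, Area: 61398.31


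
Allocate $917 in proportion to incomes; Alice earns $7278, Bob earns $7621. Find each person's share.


Total income = 7278 + 7621 = $14899
Alice: $917 × 7278/14899 = $447.94
Bob: $917 × 7621/14899 = $469.06
= Alice: $447.94, Bob: $469.06

Alice: $447.94, Bob: $469.06


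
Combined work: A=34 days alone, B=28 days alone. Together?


Rate of A = 1/34 per day
Rate of B = 1/28 per day
Combined rate = 1/34 + 1/28 = 62/952 ≈ 0.0651 per day
Days = 1 / combined rate = 952/62
≈ 15.35 days

15.35 days


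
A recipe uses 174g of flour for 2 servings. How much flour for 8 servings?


Direct proportion: y/x = constant
k = 174/2 = 87.0000
y₂ = k × 8 = 174 × 8 / 2 = 1392/2
= 696.00

696.00


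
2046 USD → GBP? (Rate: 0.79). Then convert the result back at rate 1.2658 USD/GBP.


Amount × rate = 2046 × 0.79 = 1616.34 GBP
Round-trip: 1616.34 × 1.2658 = 2045.96 USD
= 1616.34 GBP, then 2045.96 USD

1616.34 GBP, then 2045.96 USD


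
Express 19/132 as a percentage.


Percentage = (part / whole) × 100
= (19 / 132) × 100
≈ 14.39%

14.39%


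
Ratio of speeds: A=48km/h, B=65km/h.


Ratio = 48:65
GCD = 1
Simplified = 48:65
Time ratio (same distance) = 65:48
Speed ratio = 48:65

48:65


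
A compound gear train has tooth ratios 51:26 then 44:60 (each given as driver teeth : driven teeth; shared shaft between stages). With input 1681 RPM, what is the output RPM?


Stage 1: RPM_B = RPM_A × t_A/t_B = 1681 × 51/26 = 85731/26 ≈ 3297.35
B and C share a shaft → RPM_C = RPM_B
Stage 2: RPM_D = RPM_C × t_C/t_D = RPM_A × (t_A×t_C)/(t_B×t_D)
Overall ratio = (51×44)/(26×60) = 2244/1560
RPM_D = 1681 × 2244/1560 = 3772164/1560
≈ 2418.05 RPM

2418.05 RPM


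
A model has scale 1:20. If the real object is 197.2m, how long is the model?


Model size = real / scale
= 197.2 / 20
= 9.8600 m

9.8600 m


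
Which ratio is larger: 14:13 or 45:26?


14/13 = 1.0769
45/26 = 1.7308
1.0769 < 1.7308, so 14:13 is less
= 45:26

45:26


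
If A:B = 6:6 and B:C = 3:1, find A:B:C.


Match B: multiply A:B by 3 → 18:18
Multiply B:C by 6 → 18:6
Combined: 18:18:6
GCD = 6
= 3:3:1

3:3:1


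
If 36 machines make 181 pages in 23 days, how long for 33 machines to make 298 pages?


Days ∝ work / workers, so d₂ = d₁ × (m₁/m₂) × (w₂/w₁)
Workers factor (inverse): 36/33 ≈ 1.0909
Work factor (direct): 298/181 ≈ 1.6464
d₂ = 23 × 36/33 × 298/181 = (23 × 36 × 298) / (33 × 181) = 246744/5973
≈ 41.31 days

41.31 days


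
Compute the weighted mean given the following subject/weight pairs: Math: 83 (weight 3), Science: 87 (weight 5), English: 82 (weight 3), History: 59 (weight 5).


Numerator = 83×3 + 87×5 + 82×3 + 59×5
= 249 + 435 + 246 + 295
= 1225
Total weight = 16
Weighted avg = 1225/16
= 76.56

76.56


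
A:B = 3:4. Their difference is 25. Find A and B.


Let A = 3k, B = 4k.
4k - 3k = 25
1k = 25 → k = 25/1 = 25
A = 3×25 = 75, B = 4×25 = 100
= A = 75, B = 100

A = 75, B = 100


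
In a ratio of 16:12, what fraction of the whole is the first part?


Total parts = 16 + 12 = 28
First part: 16/28 = 4/7
= 4/7

4/7


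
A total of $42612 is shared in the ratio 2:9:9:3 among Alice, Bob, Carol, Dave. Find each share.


Total parts = 2 + 9 + 9 + 3 = 23
Alice: 42612 × 2/23 = 3705.39
Bob: 42612 × 9/23 = 16674.26
Carol: 42612 × 9/23 = 16674.26
Dave: 42612 × 3/23 = 5558.09
= Alice: $3705.39, Bob: $16674.26, Carol: $16674.26, Dave: $5558.09

Alice: $3705.39, Bob: $16674.26, Carol: $16674.26, Dave: $5558.09


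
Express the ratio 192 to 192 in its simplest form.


GCD(192, 192) = 192
192/192 : 192/192
= 1:1

1:1


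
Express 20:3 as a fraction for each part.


Total parts = 20 + 3 = 23
First part: 20/23 = 20/23
Second part: 3/23 = 3/23
= 20/23 and 3/23

20/23 and 3/23


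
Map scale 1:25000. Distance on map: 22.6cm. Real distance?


Real distance = map distance × scale
= 22.6cm × 25000
= 565000 cm = 5650.0 m
= 5.650 km

5.650 km


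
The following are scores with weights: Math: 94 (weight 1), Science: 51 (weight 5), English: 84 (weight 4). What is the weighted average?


Numerator = 94×1 + 51×5 + 84×4
= 94 + 255 + 336
= 685
Total weight = 10
Weighted avg = 685/10
= 68.50

68.50
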